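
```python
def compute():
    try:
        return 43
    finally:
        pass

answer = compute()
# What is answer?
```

Step-by-step execution trace:
1. `compute()` enters try: `return 43` sets pending return value 43.
2. Before returning, `finally: pass` runs (no effect).
3. compute() returns 43 → answer = 43.
Result: 43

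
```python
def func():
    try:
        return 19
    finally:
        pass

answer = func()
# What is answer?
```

Step-by-step execution trace:
1. `func()` enters try: `return 19` sets pending return value 19.
2. Before returning, `finally: pass` runs (no effect).
3. func() returns 19 → answer = 19.
Result: 19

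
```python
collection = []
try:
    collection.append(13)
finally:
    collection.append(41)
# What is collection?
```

Step-by-step execution trace:
1. try: `collection.append(13)` → collection = [13].
2. The try body completes without raising.
3. finally always runs: `collection.append(41)` → collection = [13, 41].
Result: [13, 41]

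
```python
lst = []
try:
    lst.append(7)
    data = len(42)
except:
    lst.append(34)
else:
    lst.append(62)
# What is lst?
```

Step-by-step execution trace:
1. try: `lst.append(7)` → lst = [7].
2. `data = len(42)` raises TypeError.
3. bare `except` matches → `lst.append(34)` → lst = [7, 34].
4. `else` is skipped (an exception was raised).
Result: [7, 34]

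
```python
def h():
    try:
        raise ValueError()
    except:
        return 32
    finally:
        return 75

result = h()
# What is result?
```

Step-by-step execution trace:
1. `h()` enters try: `raise ValueError()` raises ValueError.
2. bare `except` matches → `return 32` sets pending return value 32.
3. Before returning, `finally: return 75` runs and overrides the pending return.
4. h() returns 75 → result = 75.
Result: 75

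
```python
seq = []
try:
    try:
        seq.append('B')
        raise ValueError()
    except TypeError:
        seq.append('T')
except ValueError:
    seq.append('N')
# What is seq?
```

Step-by-step execution trace:
1. Inner try: `seq.append('B')` → seq = ['B'].
2. `raise ValueError()` raises ValueError.
3. Inner `except TypeError` does not match ValueError; exception propagates to outer try.
4. Outer `except ValueError` matches → `seq.append('N')` → seq = ['B', 'N'].
Result: ['B', 'N']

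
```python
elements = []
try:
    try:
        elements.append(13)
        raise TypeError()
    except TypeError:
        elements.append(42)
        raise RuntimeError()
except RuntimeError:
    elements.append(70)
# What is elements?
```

Step-by-step execution trace:
1. Inner try: `elements.append(13)` → elements = [13].
2. `raise TypeError()` raises TypeError.
3. Inner `except TypeError` matches → `elements.append(42)` → elements = [13, 42].
4. `raise RuntimeError()` raises RuntimeError; propagates to outer try.
5. Outer `except RuntimeError` matches → `elements.append(70)` → elements = [13, 42, 70].
Result: [13, 42, 70]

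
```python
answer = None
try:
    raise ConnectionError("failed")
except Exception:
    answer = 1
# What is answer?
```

Step-by-step execution trace:
1. `raise ConnectionError(...)` raises ConnectionError.
2. `except Exception` matches (ConnectionError is a subclass of Exception) → answer = 1.
Result: 1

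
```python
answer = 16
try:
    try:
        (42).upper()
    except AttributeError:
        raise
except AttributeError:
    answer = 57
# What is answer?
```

Step-by-step execution trace:
1. Inner try: `(42).upper()` raises AttributeError.
2. Inner `except AttributeError` matches; bare `raise` re-raises the same AttributeError.
3. Outer `except AttributeError` matches → answer = 57.
Result: 57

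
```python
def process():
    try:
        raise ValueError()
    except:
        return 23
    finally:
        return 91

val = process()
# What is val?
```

Step-by-step execution trace:
1. `process()` enters try: `raise ValueError()` raises ValueError.
2. bare `except` matches → `return 23` sets pending return value 23.
3. Before returning, `finally: return 91` runs and overrides the pending return.
4. process() returns 91 → val = 91.
Result: 91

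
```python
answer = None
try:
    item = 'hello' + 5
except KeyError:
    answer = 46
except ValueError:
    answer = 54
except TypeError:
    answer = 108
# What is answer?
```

Step-by-step execution trace:
1. `item = 'hello' + 5` raises TypeError.
2. `except KeyError` does not match TypeError; skipped.
3. `except ValueError` does not match TypeError; skipped.
4. `except TypeError` matches → answer = 108.
Result: 108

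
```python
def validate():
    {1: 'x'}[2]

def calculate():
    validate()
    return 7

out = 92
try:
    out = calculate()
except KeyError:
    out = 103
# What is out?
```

Step-by-step execution trace:
1. out starts at 92.
2. try: `calculate()` calls `validate()`.
3. `validate()` evaluates `{1: 'x'}[2]`, which raises KeyError; it propagates through calculate (uncaught).
4. `return 7` in calculate is not reached; the assignment to out does not complete.
5. `except KeyError` matches → out = 103.
Result: 103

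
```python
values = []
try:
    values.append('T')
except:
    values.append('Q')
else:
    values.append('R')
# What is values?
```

Step-by-step execution trace:
1. try: `values.append('T')` → values = ['T']. No exception raised.
2. `except` is skipped.
3. `else` runs (try completed without exception): `values.append('R')` → values = ['T', 'R'].
Result: ['T', 'R']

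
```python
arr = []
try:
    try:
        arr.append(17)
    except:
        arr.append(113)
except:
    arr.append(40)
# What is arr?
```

Step-by-step execution trace:
1. Inner try: `arr.append(17)` → arr = [17]. No exception raised.
2. Inner `except` is skipped.
3. Inner try completes normally; outer `except` is skipped.
Result: [17]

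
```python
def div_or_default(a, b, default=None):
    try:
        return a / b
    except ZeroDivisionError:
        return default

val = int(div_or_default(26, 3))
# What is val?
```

Step-by-step execution trace:
1. `div_or_default(26, 3)` enters try: `return 26 / 3` → returns 8.666666666666666. No exception raised.
2. `except ZeroDivisionError` is skipped.
3. `int(8.666666666666666)` → 8 → val = 8.
Result: 8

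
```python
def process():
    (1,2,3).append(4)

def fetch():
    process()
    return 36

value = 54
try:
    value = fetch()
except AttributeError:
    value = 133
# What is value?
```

Step-by-step execution trace:
1. value starts at 54.
2. try: `fetch()` calls `process()`.
3. `process()` evaluates `(1,2,3).append(4)`, which raises AttributeError; it propagates through fetch (uncaught).
4. `return 36` in fetch is not reached; the assignment to value does not complete.
5. `except AttributeError` matches → value = 133.
Result: 133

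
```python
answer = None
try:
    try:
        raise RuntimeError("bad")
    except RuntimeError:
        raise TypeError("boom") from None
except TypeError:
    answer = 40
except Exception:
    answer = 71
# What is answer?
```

Step-by-step execution trace:
1. Inner try raises RuntimeError; inner `except RuntimeError` catches it.
2. `raise TypeError(...) from None` raises TypeError (from None suppresses __context__, but the active exception is still TypeError).
3. Outer `except TypeError` matches → answer = 40.
4. `except Exception` is not reached.
Result: 40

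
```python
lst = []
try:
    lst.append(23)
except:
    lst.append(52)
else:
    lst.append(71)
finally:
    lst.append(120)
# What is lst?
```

Step-by-step execution trace:
1. try: `lst.append(23)` → lst = [23]. No exception raised.
2. `except` is skipped.
3. `else` runs: `lst.append(71)` → lst = [23, 71].
4. `finally` always runs: `lst.append(120)` → lst = [23, 71, 120].
Result: [23, 71, 120]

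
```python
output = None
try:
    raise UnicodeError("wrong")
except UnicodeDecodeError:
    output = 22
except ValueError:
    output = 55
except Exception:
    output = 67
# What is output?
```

Step-by-step execution trace:
1. `raise UnicodeError(...)` raises UnicodeError.
2. `except UnicodeDecodeError` does not match (UnicodeError is not a subclass of UnicodeDecodeError); skipped.
3. `except ValueError` matches (UnicodeError is a subclass of ValueError) → output = 55.
4. `except Exception` is not reached.
Result: 55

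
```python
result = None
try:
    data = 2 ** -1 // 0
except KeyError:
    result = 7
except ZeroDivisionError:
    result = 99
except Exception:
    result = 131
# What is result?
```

Step-by-step execution trace:
1. `data = 2 ** -1 // 0` raises ZeroDivisionError.
2. `except KeyError` does not match ZeroDivisionError; skipped.
3. `except ZeroDivisionError` matches → result = 99.
4. Remaining except clauses are skipped.
Result: 99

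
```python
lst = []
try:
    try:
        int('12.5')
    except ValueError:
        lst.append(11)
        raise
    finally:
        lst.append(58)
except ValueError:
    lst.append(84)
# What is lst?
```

Step-by-step execution trace:
1. Inner try: `int('12.5')` raises ValueError.
2. Inner `except ValueError` matches → `lst.append(11)` → lst = [11].
3. bare `raise` re-raises ValueError.
4. Inner `finally` runs during unwinding: `lst.append(58)` → lst = [11, 58].
5. Outer `except ValueError` matches → `lst.append(84)` → lst = [11, 58, 84].
Result: [11, 58, 84]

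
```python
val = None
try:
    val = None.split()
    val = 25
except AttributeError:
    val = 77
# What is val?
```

Step-by-step execution trace:
1. `val = None.split()` raises AttributeError.
2. `val = 25` is not reached.
3. `except AttributeError` matches → val = 77.
Result: 77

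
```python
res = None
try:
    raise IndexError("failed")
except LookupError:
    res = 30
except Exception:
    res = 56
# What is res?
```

Step-by-step execution trace:
1. `raise IndexError(...)` raises IndexError.
2. `except LookupError` matches (IndexError is a subclass of LookupError) → res = 30.
3. `except Exception` is not reached.
Result: 30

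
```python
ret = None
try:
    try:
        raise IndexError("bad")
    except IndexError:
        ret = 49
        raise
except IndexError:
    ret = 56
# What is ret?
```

Step-by-step execution trace:
1. Inner try: `raise IndexError("bad")` raises IndexError.
2. Inner `except IndexError` matches → ret = 49.
3. bare `raise` re-raises the same IndexError.
4. Outer `except IndexError` matches → ret = 56.
Result: 56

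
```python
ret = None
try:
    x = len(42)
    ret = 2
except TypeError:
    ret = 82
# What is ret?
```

Step-by-step execution trace:
1. `x = len(42)` raises TypeError.
2. `ret = 2` is not reached.
3. `except TypeError` matches → ret = 82.
Result: 82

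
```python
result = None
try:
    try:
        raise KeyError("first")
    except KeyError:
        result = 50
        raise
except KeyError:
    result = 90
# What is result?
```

Step-by-step execution trace:
1. Inner try: `raise KeyError("first")` raises KeyError.
2. Inner `except KeyError` matches → result = 50.
3. bare `raise` re-raises the same KeyError.
4. Outer `except KeyError` matches → result = 90.
Result: 90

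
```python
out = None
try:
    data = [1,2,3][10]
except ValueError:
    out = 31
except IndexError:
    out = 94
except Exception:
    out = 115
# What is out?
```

Step-by-step execution trace:
1. `data = [1,2,3][10]` raises IndexError.
2. `except ValueError` does not match IndexError; skipped.
3. `except IndexError` matches → out = 94.
4. Remaining except clauses are skipped.
Result: 94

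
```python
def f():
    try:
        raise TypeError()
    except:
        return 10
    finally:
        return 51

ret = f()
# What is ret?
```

Step-by-step execution trace:
1. `f()` enters try: `raise TypeError()` raises TypeError.
2. bare `except` matches → `return 10` sets pending return value 10.
3. Before returning, `finally: return 51` runs and overrides the pending return.
4. f() returns 51 → ret = 51.
Result: 51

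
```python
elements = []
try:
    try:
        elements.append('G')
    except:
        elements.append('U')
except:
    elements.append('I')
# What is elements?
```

Step-by-step execution trace:
1. Inner try: `elements.append('G')` → elements = ['G']. No exception raised.
2. Inner `except` is skipped.
3. Inner try completes normally; outer `except` is skipped.
Result: ['G']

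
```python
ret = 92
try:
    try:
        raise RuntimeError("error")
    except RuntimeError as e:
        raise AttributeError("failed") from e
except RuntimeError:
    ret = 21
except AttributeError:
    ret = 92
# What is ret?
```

Step-by-step execution trace:
1. Inner try raises RuntimeError; inner `except RuntimeError as e` catches it.
2. `raise AttributeError(...) from e` raises AttributeError (RuntimeError is attached as __cause__, but only AttributeError is active).
3. Outer `except RuntimeError` does not match AttributeError; skipped.
4. Outer `except AttributeError` matches → ret = 92.
Result: 92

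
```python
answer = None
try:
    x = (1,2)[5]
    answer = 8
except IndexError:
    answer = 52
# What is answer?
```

Step-by-step execution trace:
1. `x = (1,2)[5]` raises IndexError.
2. `answer = 8` is not reached.
3. `except IndexError` matches → answer = 52.
Result: 52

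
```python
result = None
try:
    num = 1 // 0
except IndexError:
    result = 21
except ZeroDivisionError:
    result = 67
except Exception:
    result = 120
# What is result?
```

Step-by-step execution trace:
1. `num = 1 // 0` raises ZeroDivisionError.
2. `except IndexError` does not match ZeroDivisionError; skipped.
3. `except ZeroDivisionError` matches → result = 67.
4. Remaining except clauses are skipped.
Result: 67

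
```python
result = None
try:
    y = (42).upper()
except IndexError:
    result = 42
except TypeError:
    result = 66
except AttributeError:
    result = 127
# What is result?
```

Step-by-step execution trace:
1. `y = (42).upper()` raises AttributeError.
2. `except IndexError` does not match AttributeError; skipped.
3. `except TypeError` does not match AttributeError; skipped.
4. `except AttributeError` matches → result = 127.
Result: 127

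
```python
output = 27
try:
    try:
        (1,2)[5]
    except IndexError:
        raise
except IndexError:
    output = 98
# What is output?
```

Step-by-step execution trace:
1. Inner try: `(1,2)[5]` raises IndexError.
2. Inner `except IndexError` matches; bare `raise` re-raises the same IndexError.
3. Outer `except IndexError` matches → output = 98.
Result: 98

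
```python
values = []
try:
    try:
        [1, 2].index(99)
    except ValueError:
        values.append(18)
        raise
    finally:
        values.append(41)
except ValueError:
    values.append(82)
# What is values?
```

Step-by-step execution trace:
1. Inner try: `[1, 2].index(99)` raises ValueError.
2. Inner `except ValueError` matches → `values.append(18)` → values = [18].
3. bare `raise` re-raises ValueError.
4. Inner `finally` runs during unwinding: `values.append(41)` → values = [18, 41].
5. Outer `except ValueError` matches → `values.append(82)` → values = [18, 41, 82].
Result: [18, 41, 82]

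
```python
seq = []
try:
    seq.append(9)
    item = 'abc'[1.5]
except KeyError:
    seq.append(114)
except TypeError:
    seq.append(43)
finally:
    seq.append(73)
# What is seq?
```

Step-by-step execution trace:
1. try: `seq.append(9)` → seq = [9].
2. `item = 'abc'[1.5]` raises TypeError.
3. `except KeyError` does not match TypeError; skipped.
4. `except TypeError` matches → `seq.append(43)` → seq = [9, 43].
5. finally always runs: `seq.append(73)` → seq = [9, 43, 73].
Result: [9, 43, 73]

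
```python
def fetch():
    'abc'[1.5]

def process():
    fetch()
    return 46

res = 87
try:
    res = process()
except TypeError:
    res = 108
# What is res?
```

Step-by-step execution trace:
1. res starts at 87.
2. try: `process()` calls `fetch()`.
3. `fetch()` evaluates `'abc'[1.5]`, which raises TypeError; it propagates through process (uncaught).
4. `return 46` in process is not reached; the assignment to res does not complete.
5. `except TypeError` matches → res = 108.
Result: 108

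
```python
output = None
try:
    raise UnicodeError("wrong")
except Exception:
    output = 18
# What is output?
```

Step-by-step execution trace:
1. `raise UnicodeError(...)` raises UnicodeError.
2. `except Exception` matches (UnicodeError is a subclass of Exception) → output = 18.
Result: 18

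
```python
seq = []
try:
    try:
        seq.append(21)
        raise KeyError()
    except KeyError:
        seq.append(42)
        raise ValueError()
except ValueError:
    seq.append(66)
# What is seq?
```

Step-by-step execution trace:
1. Inner try: `seq.append(21)` → seq = [21].
2. `raise KeyError()` raises KeyError.
3. Inner `except KeyError` matches → `seq.append(42)` → seq = [21, 42].
4. `raise ValueError()` raises ValueError; propagates to outer try.
5. Outer `except ValueError` matches → `seq.append(66)` → seq = [21, 42, 66].
Result: [21, 42, 66]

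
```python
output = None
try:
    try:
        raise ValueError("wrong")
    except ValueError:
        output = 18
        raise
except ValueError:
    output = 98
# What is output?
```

Step-by-step execution trace:
1. Inner try: `raise ValueError("wrong")` raises ValueError.
2. Inner `except ValueError` matches → output = 18.
3. bare `raise` re-raises the same ValueError.
4. Outer `except ValueError` matches → output = 98.
Result: 98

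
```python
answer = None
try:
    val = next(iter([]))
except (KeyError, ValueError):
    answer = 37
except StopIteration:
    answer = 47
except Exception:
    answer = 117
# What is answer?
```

Step-by-step execution trace:
1. `val = next(iter([]))` raises StopIteration.
2. `except (KeyError, ValueError)` does not match StopIteration; skipped.
3. `except StopIteration` matches (exact type match) → answer = 47.
4. `except Exception` is not reached.
Result: 47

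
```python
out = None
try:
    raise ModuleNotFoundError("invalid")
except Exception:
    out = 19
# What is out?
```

Step-by-step execution trace:
1. `raise ModuleNotFoundError(...)` raises ModuleNotFoundError.
2. `except Exception` matches (ModuleNotFoundError is a subclass of Exception) → out = 19.
Result: 19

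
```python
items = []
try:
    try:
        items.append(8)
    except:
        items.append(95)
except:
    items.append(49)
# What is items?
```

Step-by-step execution trace:
1. Inner try: `items.append(8)` → items = [8]. No exception raised.
2. Inner `except` is skipped.
3. Inner try completes normally; outer `except` is skipped.
Result: [8]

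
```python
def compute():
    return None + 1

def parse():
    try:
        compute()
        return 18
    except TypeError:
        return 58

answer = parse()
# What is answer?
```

Step-by-step execution trace:
1. `parse()` calls `compute()`.
2. `compute()` evaluates `None + 1`, which raises TypeError; it propagates to the caller.
3. `return 18` is not reached.
4. `except TypeError` in parse matches → returns 58.
5. answer = 58.
Result: 58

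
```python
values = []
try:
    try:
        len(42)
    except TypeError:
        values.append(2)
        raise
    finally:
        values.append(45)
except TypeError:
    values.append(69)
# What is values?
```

Step-by-step execution trace:
1. Inner try: `len(42)` raises TypeError.
2. Inner `except TypeError` matches → `values.append(2)` → values = [2].
3. bare `raise` re-raises TypeError.
4. Inner `finally` runs during unwinding: `values.append(45)` → values = [2, 45].
5. Outer `except TypeError` matches → `values.append(69)` → values = [2, 45, 69].
Result: [2, 45, 69]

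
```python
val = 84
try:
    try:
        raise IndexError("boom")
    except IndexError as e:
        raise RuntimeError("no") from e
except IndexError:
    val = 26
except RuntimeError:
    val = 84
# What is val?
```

Step-by-step execution trace:
1. Inner try raises IndexError; inner `except IndexError as e` catches it.
2. `raise RuntimeError(...) from e` raises RuntimeError (IndexError is attached as __cause__, but only RuntimeError is active).
3. Outer `except IndexError` does not match RuntimeError; skipped.
4. Outer `except RuntimeError` matches → val = 84.
Result: 84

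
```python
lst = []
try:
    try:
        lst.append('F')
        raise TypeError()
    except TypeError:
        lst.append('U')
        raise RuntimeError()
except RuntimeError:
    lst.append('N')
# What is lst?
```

Step-by-step execution trace:
1. Inner try: `lst.append('F')` → lst = ['F'].
2. `raise TypeError()` raises TypeError.
3. Inner `except TypeError` matches → `lst.append('U')` → lst = ['F', 'U'].
4. `raise RuntimeError()` raises RuntimeError; propagates to outer try.
5. Outer `except RuntimeError` matches → `lst.append('N')` → lst = ['F', 'U', 'N'].
Result: ['F', 'U', 'N']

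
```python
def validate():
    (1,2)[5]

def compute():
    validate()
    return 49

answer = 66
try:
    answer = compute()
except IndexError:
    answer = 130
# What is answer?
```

Step-by-step execution trace:
1. answer starts at 66.
2. try: `compute()` calls `validate()`.
3. `validate()` evaluates `(1,2)[5]`, which raises IndexError; it propagates through compute (uncaught).
4. `return 49` in compute is not reached; the assignment to answer does not complete.
5. `except IndexError` matches → answer = 130.
Result: 130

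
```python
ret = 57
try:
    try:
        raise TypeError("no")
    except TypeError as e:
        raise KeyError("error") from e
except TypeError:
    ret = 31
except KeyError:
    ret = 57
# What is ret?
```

Step-by-step execution trace:
1. Inner try raises TypeError; inner `except TypeError as e` catches it.
2. `raise KeyError(...) from e` raises KeyError (TypeError is attached as __cause__, but only KeyError is active).
3. Outer `except TypeError` does not match KeyError; skipped.
4. Outer `except KeyError` matches → ret = 57.
Result: 57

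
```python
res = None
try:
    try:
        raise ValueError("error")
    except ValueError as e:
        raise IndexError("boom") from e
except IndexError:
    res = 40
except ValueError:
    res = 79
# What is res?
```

Step-by-step execution trace:
1. Inner try raises ValueError; inner `except ValueError as e` catches it.
2. `raise IndexError(...) from e` raises IndexError (ValueError is attached as __cause__, but only IndexError is active).
3. Outer `except IndexError` matches → res = 40.
4. `except ValueError` is not reached.
Result: 40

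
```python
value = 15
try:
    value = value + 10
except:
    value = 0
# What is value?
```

Step-by-step execution trace:
1. value starts at 15.
2. try: `value = value + 10` → value = 25. No exception raised.
3. `except` is skipped.
Result: 25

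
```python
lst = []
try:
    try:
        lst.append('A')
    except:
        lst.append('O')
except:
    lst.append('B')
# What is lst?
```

Step-by-step execution trace:
1. Inner try: `lst.append('A')` → lst = ['A']. No exception raised.
2. Inner `except` is skipped.
3. Inner try completes normally; outer `except` is skipped.
Result: ['A']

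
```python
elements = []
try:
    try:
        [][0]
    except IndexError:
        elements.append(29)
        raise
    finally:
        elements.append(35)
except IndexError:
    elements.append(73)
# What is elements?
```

Step-by-step execution trace:
1. Inner try: `[][0]` raises IndexError.
2. Inner `except IndexError` matches → `elements.append(29)` → elements = [29].
3. bare `raise` re-raises IndexError.
4. Inner `finally` runs during unwinding: `elements.append(35)` → elements = [29, 35].
5. Outer `except IndexError` matches → `elements.append(73)` → elements = [29, 35, 73].
Result: [29, 35, 73]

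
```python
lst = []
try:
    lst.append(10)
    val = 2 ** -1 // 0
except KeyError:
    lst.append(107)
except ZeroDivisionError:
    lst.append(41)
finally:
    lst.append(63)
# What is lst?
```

Step-by-step execution trace:
1. try: `lst.append(10)` → lst = [10].
2. `val = 2 ** -1 // 0` raises ZeroDivisionError.
3. `except KeyError` does not match ZeroDivisionError; skipped.
4. `except ZeroDivisionError` matches → `lst.append(41)` → lst = [10, 41].
5. finally always runs: `lst.append(63)` → lst = [10, 41, 63].
Result: [10, 41, 63]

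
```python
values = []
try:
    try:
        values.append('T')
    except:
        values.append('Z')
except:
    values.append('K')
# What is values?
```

Step-by-step execution trace:
1. Inner try: `values.append('T')` → values = ['T']. No exception raised.
2. Inner `except` is skipped.
3. Inner try completes normally; outer `except` is skipped.
Result: ['T']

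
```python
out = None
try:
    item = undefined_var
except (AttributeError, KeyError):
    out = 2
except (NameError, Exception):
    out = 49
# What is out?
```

Step-by-step execution trace:
1. `item = undefined_var` raises NameError.
2. `except (AttributeError, KeyError)` does not match NameError; skipped.
3. `except (NameError, Exception)` matches (NameError is in the tuple) → out = 49.
Result: 49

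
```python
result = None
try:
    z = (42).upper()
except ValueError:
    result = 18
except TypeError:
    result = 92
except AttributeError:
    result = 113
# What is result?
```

Step-by-step execution trace:
1. `z = (42).upper()` raises AttributeError.
2. `except ValueError` does not match AttributeError; skipped.
3. `except TypeError` does not match AttributeError; skipped.
4. `except AttributeError` matches → result = 113.
Result: 113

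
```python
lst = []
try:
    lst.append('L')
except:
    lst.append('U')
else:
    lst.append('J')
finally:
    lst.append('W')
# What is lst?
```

Step-by-step execution trace:
1. try: `lst.append('L')` → lst = ['L']. No exception raised.
2. `except` is skipped.
3. `else` runs: `lst.append('J')` → lst = ['L', 'J'].
4. `finally` always runs: `lst.append('W')` → lst = ['L', 'J', 'W'].
Result: ['L', 'J', 'W']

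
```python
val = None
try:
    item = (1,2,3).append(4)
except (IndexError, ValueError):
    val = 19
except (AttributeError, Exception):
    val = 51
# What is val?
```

Step-by-step execution trace:
1. `item = (1,2,3).append(4)` raises AttributeError.
2. `except (IndexError, ValueError)` does not match AttributeError; skipped.
3. `except (AttributeError, Exception)` matches (AttributeError is in the tuple) → val = 51.
Result: 51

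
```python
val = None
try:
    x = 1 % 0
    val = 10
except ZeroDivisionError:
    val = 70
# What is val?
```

Step-by-step execution trace:
1. `x = 1 % 0` raises ZeroDivisionError.
2. `val = 10` is not reached.
3. `except ZeroDivisionError` matches → val = 70.
Result: 70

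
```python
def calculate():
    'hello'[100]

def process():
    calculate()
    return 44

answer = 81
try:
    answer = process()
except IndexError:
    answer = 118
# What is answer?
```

Step-by-step execution trace:
1. answer starts at 81.
2. try: `process()` calls `calculate()`.
3. `calculate()` evaluates `'hello'[100]`, which raises IndexError; it propagates through process (uncaught).
4. `return 44` in process is not reached; the assignment to answer does not complete.
5. `except IndexError` matches → answer = 118.
Result: 118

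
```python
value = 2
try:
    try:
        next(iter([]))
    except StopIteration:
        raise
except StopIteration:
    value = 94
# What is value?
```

Step-by-step execution trace:
1. Inner try: `next(iter([]))` raises StopIteration.
2. Inner `except StopIteration` matches; bare `raise` re-raises the same StopIteration.
3. Outer `except StopIteration` matches → value = 94.
Result: 94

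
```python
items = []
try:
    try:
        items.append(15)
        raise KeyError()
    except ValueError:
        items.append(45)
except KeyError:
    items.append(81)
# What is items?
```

Step-by-step execution trace:
1. Inner try: `items.append(15)` → items = [15].
2. `raise KeyError()` raises KeyError.
3. Inner `except ValueError` does not match KeyError; exception propagates to outer try.
4. Outer `except KeyError` matches → `items.append(81)` → items = [15, 81].
Result: [15, 81]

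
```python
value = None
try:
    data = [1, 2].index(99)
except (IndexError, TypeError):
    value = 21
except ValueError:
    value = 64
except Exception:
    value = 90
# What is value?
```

Step-by-step execution trace:
1. `data = [1, 2].index(99)` raises ValueError.
2. `except (IndexError, TypeError)` does not match ValueError; skipped.
3. `except ValueError` matches (exact type match) → value = 64.
4. `except Exception` is not reached.
Result: 64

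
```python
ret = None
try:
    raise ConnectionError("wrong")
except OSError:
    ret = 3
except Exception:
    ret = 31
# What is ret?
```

Step-by-step execution trace:
1. `raise ConnectionError(...)` raises ConnectionError.
2. `except OSError` matches (ConnectionError is a subclass of OSError) → ret = 3.
3. `except Exception` is not reached.
Result: 3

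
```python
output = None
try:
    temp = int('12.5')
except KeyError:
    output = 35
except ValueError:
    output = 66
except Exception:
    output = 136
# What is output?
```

Step-by-step execution trace:
1. `temp = int('12.5')` raises ValueError.
2. `except KeyError` does not match ValueError; skipped.
3. `except ValueError` matches → output = 66.
4. Remaining except clauses are skipped.
Result: 66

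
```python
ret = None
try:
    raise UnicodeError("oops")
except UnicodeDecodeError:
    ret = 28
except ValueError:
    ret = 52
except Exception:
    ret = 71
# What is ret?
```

Step-by-step execution trace:
1. `raise UnicodeError(...)` raises UnicodeError.
2. `except UnicodeDecodeError` does not match (UnicodeError is not a subclass of UnicodeDecodeError); skipped.
3. `except ValueError` matches (UnicodeError is a subclass of ValueError) → ret = 52.
4. `except Exception` is not reached.
Result: 52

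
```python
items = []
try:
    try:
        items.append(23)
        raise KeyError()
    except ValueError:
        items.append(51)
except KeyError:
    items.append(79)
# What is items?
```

Step-by-step execution trace:
1. Inner try: `items.append(23)` → items = [23].
2. `raise KeyError()` raises KeyError.
3. Inner `except ValueError` does not match KeyError; exception propagates to outer try.
4. Outer `except KeyError` matches → `items.append(79)` → items = [23, 79].
Result: [23, 79]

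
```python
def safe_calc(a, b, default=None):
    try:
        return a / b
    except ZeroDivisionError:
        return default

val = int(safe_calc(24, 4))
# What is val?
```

Step-by-step execution trace:
1. `safe_calc(24, 4)` enters try: `return 24 / 4` → returns 6.0. No exception raised.
2. `except ZeroDivisionError` is skipped.
3. `int(6.0)` → 6 → val = 6.
Result: 6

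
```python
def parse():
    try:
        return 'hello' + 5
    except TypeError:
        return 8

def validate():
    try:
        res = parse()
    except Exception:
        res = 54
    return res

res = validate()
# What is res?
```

Step-by-step execution trace:
1. `validate()` calls `parse()`.
2. In parse: `'hello' + 5` raises TypeError; `except TypeError` catches it → returns 8.
3. In validate: `res = parse()` → res = 8. No exception reaches validate.
4. `except Exception` is skipped; validate returns 8.
5. res = 8.
Result: 8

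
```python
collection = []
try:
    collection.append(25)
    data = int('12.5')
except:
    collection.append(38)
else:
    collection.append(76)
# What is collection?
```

Step-by-step execution trace:
1. try: `collection.append(25)` → collection = [25].
2. `data = int('12.5')` raises ValueError.
3. bare `except` matches → `collection.append(38)` → collection = [25, 38].
4. `else` is skipped (an exception was raised).
Result: [25, 38]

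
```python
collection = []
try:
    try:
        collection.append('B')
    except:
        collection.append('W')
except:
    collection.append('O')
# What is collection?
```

Step-by-step execution trace:
1. Inner try: `collection.append('B')` → collection = ['B']. No exception raised.
2. Inner `except` is skipped.
3. Inner try completes normally; outer `except` is skipped.
Result: ['B']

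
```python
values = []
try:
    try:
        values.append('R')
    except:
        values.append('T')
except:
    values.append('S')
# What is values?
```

Step-by-step execution trace:
1. Inner try: `values.append('R')` → values = ['R']. No exception raised.
2. Inner `except` is skipped.
3. Inner try completes normally; outer `except` is skipped.
Result: ['R']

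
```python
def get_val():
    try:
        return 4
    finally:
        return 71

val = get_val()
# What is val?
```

Step-by-step execution trace:
1. `get_val()` enters try: `return 4` sets pending return value 4.
2. Before returning, `finally: return 71` runs and overrides the pending return.
3. get_val() returns 71 → val = 71.
Result: 71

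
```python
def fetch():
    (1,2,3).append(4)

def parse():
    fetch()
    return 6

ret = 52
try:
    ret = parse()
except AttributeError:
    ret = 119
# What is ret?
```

Step-by-step execution trace:
1. ret starts at 52.
2. try: `parse()` calls `fetch()`.
3. `fetch()` evaluates `(1,2,3).append(4)`, which raises AttributeError; it propagates through parse (uncaught).
4. `return 6` in parse is not reached; the assignment to ret does not complete.
5. `except AttributeError` matches → ret = 119.
Result: 119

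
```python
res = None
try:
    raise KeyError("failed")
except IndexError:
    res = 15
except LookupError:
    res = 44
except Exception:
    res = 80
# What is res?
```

Step-by-step execution trace:
1. `raise KeyError(...)` raises KeyError.
2. `except IndexError` does not match (KeyError is not a subclass of IndexError); skipped.
3. `except LookupError` matches (KeyError is a subclass of LookupError) → res = 44.
4. `except Exception` is not reached.
Result: 44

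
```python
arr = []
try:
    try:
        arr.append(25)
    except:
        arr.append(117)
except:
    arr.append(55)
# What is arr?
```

Step-by-step execution trace:
1. Inner try: `arr.append(25)` → arr = [25]. No exception raised.
2. Inner `except` is skipped.
3. Inner try completes normally; outer `except` is skipped.
Result: [25]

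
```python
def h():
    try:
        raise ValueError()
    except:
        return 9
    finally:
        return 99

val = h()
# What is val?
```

Step-by-step execution trace:
1. `h()` enters try: `raise ValueError()` raises ValueError.
2. bare `except` matches → `return 9` sets pending return value 9.
3. Before returning, `finally: return 99` runs and overrides the pending return.
4. h() returns 99 → val = 99.
Result: 99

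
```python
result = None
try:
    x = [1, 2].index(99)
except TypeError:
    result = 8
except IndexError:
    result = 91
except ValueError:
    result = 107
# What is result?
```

Step-by-step execution trace:
1. `x = [1, 2].index(99)` raises ValueError.
2. `except TypeError` does not match ValueError; skipped.
3. `except IndexError` does not match ValueError; skipped.
4. `except ValueError` matches → result = 107.
Result: 107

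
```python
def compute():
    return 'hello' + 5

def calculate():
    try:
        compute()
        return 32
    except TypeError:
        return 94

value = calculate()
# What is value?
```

Step-by-step execution trace:
1. `calculate()` calls `compute()`.
2. `compute()` evaluates `'hello' + 5`, which raises TypeError; it propagates to the caller.
3. `return 32` is not reached.
4. `except TypeError` in calculate matches → returns 94.
5. value = 94.
Result: 94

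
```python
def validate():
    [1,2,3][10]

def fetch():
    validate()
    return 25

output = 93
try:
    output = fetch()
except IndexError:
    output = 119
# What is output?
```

Step-by-step execution trace:
1. output starts at 93.
2. try: `fetch()` calls `validate()`.
3. `validate()` evaluates `[1,2,3][10]`, which raises IndexError; it propagates through fetch (uncaught).
4. `return 25` in fetch is not reached; the assignment to output does not complete.
5. `except IndexError` matches → output = 119.
Result: 119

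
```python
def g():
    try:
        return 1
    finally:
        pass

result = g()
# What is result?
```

Step-by-step execution trace:
1. `g()` enters try: `return 1` sets pending return value 1.
2. Before returning, `finally: pass` runs (no effect).
3. g() returns 1 → result = 1.
Result: 1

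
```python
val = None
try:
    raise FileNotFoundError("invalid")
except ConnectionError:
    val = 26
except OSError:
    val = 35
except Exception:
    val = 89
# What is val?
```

Step-by-step execution trace:
1. `raise FileNotFoundError(...)` raises FileNotFoundError.
2. `except ConnectionError` does not match (FileNotFoundError is not a subclass of ConnectionError); skipped.
3. `except OSError` matches (FileNotFoundError is a subclass of OSError) → val = 35.
4. `except Exception` is not reached.
Result: 35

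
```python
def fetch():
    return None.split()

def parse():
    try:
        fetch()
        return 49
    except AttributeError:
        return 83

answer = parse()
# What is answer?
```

Step-by-step execution trace:
1. `parse()` calls `fetch()`.
2. `fetch()` evaluates `None.split()`, which raises AttributeError; it propagates to the caller.
3. `return 49` is not reached.
4. `except AttributeError` in parse matches → returns 83.
5. answer = 83.
Result: 83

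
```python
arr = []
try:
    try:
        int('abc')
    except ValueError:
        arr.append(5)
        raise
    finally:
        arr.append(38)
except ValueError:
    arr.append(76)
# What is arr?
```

Step-by-step execution trace:
1. Inner try: `int('abc')` raises ValueError.
2. Inner `except ValueError` matches → `arr.append(5)` → arr = [5].
3. bare `raise` re-raises ValueError.
4. Inner `finally` runs during unwinding: `arr.append(38)` → arr = [5, 38].
5. Outer `except ValueError` matches → `arr.append(76)` → arr = [5, 38, 76].
Result: [5, 38, 76]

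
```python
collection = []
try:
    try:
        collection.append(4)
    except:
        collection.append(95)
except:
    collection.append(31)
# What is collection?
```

Step-by-step execution trace:
1. Inner try: `collection.append(4)` → collection = [4]. No exception raised.
2. Inner `except` is skipped.
3. Inner try completes normally; outer `except` is skipped.
Result: [4]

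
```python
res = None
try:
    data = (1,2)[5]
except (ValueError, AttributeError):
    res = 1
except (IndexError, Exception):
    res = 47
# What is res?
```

Step-by-step execution trace:
1. `data = (1,2)[5]` raises IndexError.
2. `except (ValueError, AttributeError)` does not match IndexError; skipped.
3. `except (IndexError, Exception)` matches (IndexError is in the tuple) → res = 47.
Result: 47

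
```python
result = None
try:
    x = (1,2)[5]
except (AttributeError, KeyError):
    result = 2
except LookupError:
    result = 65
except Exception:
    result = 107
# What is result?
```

Step-by-step execution trace:
1. `x = (1,2)[5]` raises IndexError.
2. `except (AttributeError, KeyError)` does not match IndexError; skipped.
3. `except LookupError` matches (IndexError is a subclass of LookupError) → result = 65.
4. `except Exception` is not reached.
Result: 65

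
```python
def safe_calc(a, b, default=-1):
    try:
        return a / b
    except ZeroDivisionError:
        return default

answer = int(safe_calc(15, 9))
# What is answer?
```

Step-by-step execution trace:
1. `safe_calc(15, 9)` enters try: `return 15 / 9` → returns 1.6666666666666667. No exception raised.
2. `except ZeroDivisionError` is skipped.
3. `int(1.6666666666666667)` → 1 → answer = 1.
Result: 1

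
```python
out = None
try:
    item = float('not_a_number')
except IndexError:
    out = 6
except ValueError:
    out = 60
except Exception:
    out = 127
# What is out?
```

Step-by-step execution trace:
1. `item = float('not_a_number')` raises ValueError.
2. `except IndexError` does not match ValueError; skipped.
3. `except ValueError` matches → out = 60.
4. Remaining except clauses are skipped.
Result: 60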